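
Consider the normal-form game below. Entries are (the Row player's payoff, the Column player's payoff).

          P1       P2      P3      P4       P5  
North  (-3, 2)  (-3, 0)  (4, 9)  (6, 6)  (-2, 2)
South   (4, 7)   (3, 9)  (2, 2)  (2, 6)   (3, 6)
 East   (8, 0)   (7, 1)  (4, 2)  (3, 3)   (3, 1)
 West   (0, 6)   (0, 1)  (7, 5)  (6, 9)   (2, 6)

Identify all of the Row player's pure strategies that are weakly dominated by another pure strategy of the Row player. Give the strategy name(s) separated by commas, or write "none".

North: dominated, since West does at least as well everywhere (P1: 0>-3, P2: 0>-3, P3: 7>4, P4: 6=6, P5: 2>-2).
South is weakly dominated by East (P1: 8>4, P2: 7>3, P3: 4>2, P4: 3>2, P5: 3=3).
East is not dominated — it holds its own against North at P1 (8>-3); South at P1 (8>4); West at P1 (8>0).
West: no other strategy beats it everywhere (North at P1 (0>-3); South at P3 (7>2); East at P3 (7>4)).

North, South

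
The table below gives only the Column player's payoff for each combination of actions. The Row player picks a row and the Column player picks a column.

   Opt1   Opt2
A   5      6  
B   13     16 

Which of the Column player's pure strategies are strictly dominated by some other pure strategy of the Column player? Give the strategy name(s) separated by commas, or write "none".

Opt1

Opt2 strictly dominates Opt1 — A: 6>5, B: 16>13.
Nothing dominates Opt2: Opt1 at A (6>5).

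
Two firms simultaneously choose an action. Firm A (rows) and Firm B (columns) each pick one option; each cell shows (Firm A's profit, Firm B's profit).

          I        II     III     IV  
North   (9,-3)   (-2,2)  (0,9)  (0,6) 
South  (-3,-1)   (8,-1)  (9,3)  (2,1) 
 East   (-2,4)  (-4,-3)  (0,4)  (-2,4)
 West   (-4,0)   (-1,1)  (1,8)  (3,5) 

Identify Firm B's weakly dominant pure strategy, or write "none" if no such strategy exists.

III vs I: North: 9>-3, South: 3>-1, East: 4=4, West: 8>0.
III vs II: North: 9>2, South: 3>-1, East: 4>-3, West: 8>1.
III vs IV: North: 9>6, South: 3>1, East: 4=4, West: 8>5.
III is at least as good as every other strategy against every opponent action, so it is weakly dominant.

III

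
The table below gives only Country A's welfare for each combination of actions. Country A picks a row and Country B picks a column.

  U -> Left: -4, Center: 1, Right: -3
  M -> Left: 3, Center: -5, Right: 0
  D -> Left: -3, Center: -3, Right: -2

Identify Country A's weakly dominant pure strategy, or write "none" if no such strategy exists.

U fails to dominate M at Left (-4<3).
M fails to dominate U at Center (-5<1).
D fails to dominate U at Center (-3<1).
No single strategy dominates all the others.

none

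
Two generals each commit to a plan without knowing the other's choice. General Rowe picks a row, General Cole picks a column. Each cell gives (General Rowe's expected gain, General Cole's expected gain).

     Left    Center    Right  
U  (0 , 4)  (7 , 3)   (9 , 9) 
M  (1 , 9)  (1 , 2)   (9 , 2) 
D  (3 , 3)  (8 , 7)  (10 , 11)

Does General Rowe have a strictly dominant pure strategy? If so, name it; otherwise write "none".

D vs U: Left: 3>0, Center: 8>7, Right: 10>9.
D vs M: Left: 3>1, Center: 8>1, Right: 10>9.
D strictly beats every other strategy against every opponent action, so it is strictly dominant.

D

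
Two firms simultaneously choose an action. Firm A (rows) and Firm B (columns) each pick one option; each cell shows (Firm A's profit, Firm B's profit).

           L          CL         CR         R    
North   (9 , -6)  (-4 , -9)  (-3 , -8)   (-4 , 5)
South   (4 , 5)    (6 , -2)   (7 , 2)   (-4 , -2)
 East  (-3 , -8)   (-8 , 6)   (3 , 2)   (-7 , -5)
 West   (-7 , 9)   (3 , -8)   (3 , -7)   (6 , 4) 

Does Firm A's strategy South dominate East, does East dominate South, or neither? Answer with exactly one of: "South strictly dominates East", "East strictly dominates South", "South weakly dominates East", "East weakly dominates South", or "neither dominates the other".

South strictly dominates East

Compare South to East across each choice by Firm B: L: 4>-3, CL: 6>-8, CR: 7>3, R: -4>-7.
Every comparison favours South, so South strictly dominates East.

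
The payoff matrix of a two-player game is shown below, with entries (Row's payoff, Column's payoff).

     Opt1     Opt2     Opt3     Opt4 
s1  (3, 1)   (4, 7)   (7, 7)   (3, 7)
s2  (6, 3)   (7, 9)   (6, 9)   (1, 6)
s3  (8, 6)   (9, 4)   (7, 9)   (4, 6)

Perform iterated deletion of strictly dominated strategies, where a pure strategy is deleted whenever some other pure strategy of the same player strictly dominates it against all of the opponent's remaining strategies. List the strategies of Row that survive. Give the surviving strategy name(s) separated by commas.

For Row, s3 strictly dominates s2 on the remaining columns (Opt1: 8>6, Opt2: 9>7, Opt3: 7>6, Opt4: 4>1); eliminate s2.
Column's strategy Opt1 is strictly dominated by Opt3 (s1: 7>1, s3: 9>6) and is removed.
Among the remaining strategies, none is strictly dominated by another pure strategy of the same player, so the elimination stops.
Surviving strategies — Row: {s1, s3}; Column: {Opt2, Opt3, Opt4}.

s1, s3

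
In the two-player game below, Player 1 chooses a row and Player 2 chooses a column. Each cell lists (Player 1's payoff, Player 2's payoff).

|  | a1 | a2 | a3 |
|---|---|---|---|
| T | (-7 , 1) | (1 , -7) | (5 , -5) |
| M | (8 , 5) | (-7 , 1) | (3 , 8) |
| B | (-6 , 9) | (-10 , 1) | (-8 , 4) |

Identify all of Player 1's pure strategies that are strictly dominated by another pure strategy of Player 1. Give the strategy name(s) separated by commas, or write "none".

T is not dominated — it holds its own against M at a2 (1>-7); B at a2 (1>-10).
M is not dominated — it holds its own against T at a1 (8>-7); B at a1 (8>-6).
B: dominated, since M does at least as well everywhere (a1: 8>-6, a2: -7>-10, a3: 3>-8).

B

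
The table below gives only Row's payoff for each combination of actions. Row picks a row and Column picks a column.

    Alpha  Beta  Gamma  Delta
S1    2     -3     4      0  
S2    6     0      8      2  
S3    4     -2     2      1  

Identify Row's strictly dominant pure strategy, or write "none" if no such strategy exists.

S2 vs S1: Alpha: 6>2, Beta: 0>-3, Gamma: 8>4, Delta: 2>0.
S2 vs S3: Alpha: 6>4, Beta: 0>-2, Gamma: 8>2, Delta: 2>1.
S2 strictly beats every other strategy against every opponent action, so it is strictly dominant.

S2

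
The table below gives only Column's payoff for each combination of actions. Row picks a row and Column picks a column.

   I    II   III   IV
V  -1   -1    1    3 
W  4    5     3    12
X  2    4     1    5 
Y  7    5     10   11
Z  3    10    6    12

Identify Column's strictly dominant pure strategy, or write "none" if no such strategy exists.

IV vs I: V: 3>-1, W: 12>4, X: 5>2, Y: 11>7, Z: 12>3.
IV vs II: V: 3>-1, W: 12>5, X: 5>4, Y: 11>5, Z: 12>10.
IV vs III: V: 3>1, W: 12>3, X: 5>1, Y: 11>10, Z: 12>6.
IV strictly beats every other strategy against every opponent action, so it is strictly dominant.

IV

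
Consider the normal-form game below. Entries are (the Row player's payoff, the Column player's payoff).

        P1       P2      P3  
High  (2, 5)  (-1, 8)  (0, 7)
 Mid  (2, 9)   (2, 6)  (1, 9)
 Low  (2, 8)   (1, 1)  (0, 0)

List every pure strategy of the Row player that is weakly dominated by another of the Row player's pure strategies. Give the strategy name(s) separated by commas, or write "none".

High is weakly dominated by Mid (P1: 2=2, P2: 2>-1, P3: 1>0).
Mid: no other strategy beats it everywhere (High at P2 (2>-1); Low at P2 (2>1)).
Low: dominated, since Mid does at least as well everywhere (P1: 2=2, P2: 2>1, P3: 1>0).

High, Low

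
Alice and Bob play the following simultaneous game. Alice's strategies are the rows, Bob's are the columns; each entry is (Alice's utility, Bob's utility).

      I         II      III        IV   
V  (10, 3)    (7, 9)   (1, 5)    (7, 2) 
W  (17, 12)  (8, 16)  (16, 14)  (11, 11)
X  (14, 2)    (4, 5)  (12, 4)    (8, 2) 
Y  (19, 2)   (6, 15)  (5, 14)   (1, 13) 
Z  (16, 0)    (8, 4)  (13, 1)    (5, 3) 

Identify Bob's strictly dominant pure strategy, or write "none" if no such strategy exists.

II vs I: V: 9>3, W: 16>12, X: 5>2, Y: 15>2, Z: 4>0.
II vs III: V: 9>5, W: 16>14, X: 5>4, Y: 15>14, Z: 4>1.
II vs IV: V: 9>2, W: 16>11, X: 5>2, Y: 15>13, Z: 4>3.
II strictly beats every other strategy against every opponent action, so it is strictly dominant.

II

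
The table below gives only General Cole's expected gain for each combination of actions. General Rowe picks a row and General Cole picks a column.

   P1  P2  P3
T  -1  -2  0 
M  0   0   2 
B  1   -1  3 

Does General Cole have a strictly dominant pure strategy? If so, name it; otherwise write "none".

P3 vs P1: T: 0>-1, M: 2>0, B: 3>1.
P3 vs P2: T: 0>-2, M: 2>0, B: 3>-1.
P3 strictly beats every other strategy against every opponent action, so it is strictly dominant.

P3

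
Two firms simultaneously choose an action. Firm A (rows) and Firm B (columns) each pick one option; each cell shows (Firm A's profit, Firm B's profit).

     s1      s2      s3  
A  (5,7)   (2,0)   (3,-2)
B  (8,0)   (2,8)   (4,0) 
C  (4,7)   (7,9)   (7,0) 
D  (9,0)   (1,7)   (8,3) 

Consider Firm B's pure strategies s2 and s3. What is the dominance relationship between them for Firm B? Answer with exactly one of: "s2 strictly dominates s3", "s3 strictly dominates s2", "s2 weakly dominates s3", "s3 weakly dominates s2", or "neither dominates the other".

Compare s2 to s3 across each choice by Firm A: A: 0>-2, B: 8>0, C: 9>0, D: 7>3.
s2 gives a strictly higher payoff against each choice by Firm A, so s2 strictly dominates s3.

s2 strictly dominates s3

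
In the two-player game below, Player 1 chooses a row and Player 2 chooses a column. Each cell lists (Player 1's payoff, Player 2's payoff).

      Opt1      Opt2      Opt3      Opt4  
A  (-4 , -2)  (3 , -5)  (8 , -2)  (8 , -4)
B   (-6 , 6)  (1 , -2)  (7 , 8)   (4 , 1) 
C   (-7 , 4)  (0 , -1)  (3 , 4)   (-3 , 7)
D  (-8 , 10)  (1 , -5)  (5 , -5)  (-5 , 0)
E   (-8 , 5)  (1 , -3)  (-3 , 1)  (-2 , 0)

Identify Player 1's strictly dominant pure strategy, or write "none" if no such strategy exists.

A vs B: Opt1: -4>-6, Opt2: 3>1, Opt3: 8>7, Opt4: 8>4.
A vs C: Opt1: -4>-7, Opt2: 3>0, Opt3: 8>3, Opt4: 8>-3.
A vs D: Opt1: -4>-8, Opt2: 3>1, Opt3: 8>5, Opt4: 8>-5.
A vs E: Opt1: -4>-8, Opt2: 3>1, Opt3: 8>-3, Opt4: 8>-2.
A strictly beats every other strategy against every opponent action, so it is strictly dominant.

A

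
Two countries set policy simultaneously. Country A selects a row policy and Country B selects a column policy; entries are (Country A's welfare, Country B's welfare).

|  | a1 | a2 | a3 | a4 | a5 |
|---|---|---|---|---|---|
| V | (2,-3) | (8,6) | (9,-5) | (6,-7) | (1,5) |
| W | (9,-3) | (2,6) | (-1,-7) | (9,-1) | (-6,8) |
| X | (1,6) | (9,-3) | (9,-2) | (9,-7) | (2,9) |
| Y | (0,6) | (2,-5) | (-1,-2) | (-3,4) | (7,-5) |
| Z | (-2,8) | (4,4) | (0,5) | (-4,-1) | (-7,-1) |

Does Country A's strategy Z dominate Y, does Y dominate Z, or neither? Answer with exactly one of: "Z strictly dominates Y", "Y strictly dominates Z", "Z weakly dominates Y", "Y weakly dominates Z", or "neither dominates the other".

Z's payoffs vs Y's, by Country B's action — a1: -2<0, a2: 4>2, a3: 0>-1, a4: -4<-3, a5: -7<7.
Z does better at a2, a3 but worse at a1, a4, a5; neither strategy dominates the other.

neither dominates the other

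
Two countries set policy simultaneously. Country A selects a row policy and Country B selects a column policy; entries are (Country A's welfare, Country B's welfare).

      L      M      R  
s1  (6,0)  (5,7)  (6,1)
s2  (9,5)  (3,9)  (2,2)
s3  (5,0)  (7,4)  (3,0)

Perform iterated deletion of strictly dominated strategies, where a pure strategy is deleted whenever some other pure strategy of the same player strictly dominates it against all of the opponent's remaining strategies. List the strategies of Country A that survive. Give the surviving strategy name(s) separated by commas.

Country B's strategy L is strictly dominated by M (s1: 7>0, s2: 9>5, s3: 4>0) and is removed.
Row s2 is eliminated: s1 beats it against every remaining column (M: 5>3, R: 6>2).
Country B's strategy R is strictly dominated by M (s1: 7>1, s3: 4>0) and is removed.
For Country A, s3 strictly dominates s1 on the remaining columns (M: 7>5); eliminate s1.
Among the remaining strategies, none is strictly dominated by another pure strategy of the same player, so the elimination stops.
Surviving strategies — Country A: {s3}; Country B: {M}.

s3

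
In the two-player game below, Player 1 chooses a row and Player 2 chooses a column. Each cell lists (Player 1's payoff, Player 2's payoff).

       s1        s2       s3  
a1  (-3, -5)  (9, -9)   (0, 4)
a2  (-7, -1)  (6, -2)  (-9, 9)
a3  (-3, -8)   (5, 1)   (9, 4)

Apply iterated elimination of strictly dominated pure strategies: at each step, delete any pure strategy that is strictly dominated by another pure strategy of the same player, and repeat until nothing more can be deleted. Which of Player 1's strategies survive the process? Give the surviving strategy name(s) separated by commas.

Player 1's strategy a2 is strictly dominated by a1 (s1: -3>-7, s2: 9>6, s3: 0>-9) and is removed.
For Player 2, s3 strictly dominates s1 on the remaining rows (a1: 4>-5, a3: 4>-8); eliminate s1.
Column s2 is eliminated: s3 beats it against every remaining row (a1: 4>-9, a3: 4>1).
Row a1 is eliminated: a3 beats it against every remaining column (s3: 9>0).
Among the remaining strategies, none is strictly dominated by another pure strategy of the same player, so the elimination stops.
Surviving strategies — Player 1: {a3}; Player 2: {s3}.

a3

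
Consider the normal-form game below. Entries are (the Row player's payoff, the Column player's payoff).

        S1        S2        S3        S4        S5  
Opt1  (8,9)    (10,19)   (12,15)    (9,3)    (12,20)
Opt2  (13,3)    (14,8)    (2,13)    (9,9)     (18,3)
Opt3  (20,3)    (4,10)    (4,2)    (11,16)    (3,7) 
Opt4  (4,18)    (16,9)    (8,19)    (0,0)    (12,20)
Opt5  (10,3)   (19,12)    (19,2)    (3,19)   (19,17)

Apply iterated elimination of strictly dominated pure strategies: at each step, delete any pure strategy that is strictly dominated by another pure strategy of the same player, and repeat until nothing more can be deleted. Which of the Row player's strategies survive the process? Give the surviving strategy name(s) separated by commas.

Opt1, Opt2, Opt3, Opt5

The Row player's strategy Opt4 is strictly dominated by Opt5 (S1: 10>4, S2: 19>16, S3: 19>8, S4: 3>0, S5: 19>12) and is removed.
The Column player's strategy S1 is strictly dominated by S2 (Opt1: 19>9, Opt2: 8>3, Opt3: 10>3, Opt5: 12>3) and is removed.
Among the remaining strategies, none is strictly dominated by another pure strategy of the same player, so the elimination stops.
Surviving strategies — the Row player: {Opt1, Opt2, Opt3, Opt5}; the Column player: {S2, S3, S4, S5}.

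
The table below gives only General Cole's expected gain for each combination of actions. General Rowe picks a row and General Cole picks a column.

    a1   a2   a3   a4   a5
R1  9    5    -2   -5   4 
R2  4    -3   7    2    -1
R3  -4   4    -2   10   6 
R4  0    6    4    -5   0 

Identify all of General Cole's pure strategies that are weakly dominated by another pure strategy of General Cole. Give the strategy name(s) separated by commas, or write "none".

none

a1: no other strategy beats it everywhere (a2 at R1 (9>5); a3 at R1 (9>-2); a4 at R1 (9>-5); a5 at R1 (9>4)).
a2: no other strategy beats it everywhere (a1 at R3 (4>-4); a3 at R1 (5>-2); a4 at R1 (5>-5); a5 at R1 (5>4)).
a3 is not dominated — it holds its own against a1 at R2 (7>4); a2 at R2 (7>-3); a4 at R1 (-2>-5); a5 at R2 (7>-1).
Nothing dominates a4: a1 at R3 (10>-4); a2 at R2 (2>-3); a3 at R3 (10>-2); a5 at R2 (2>-1).
a5: no other strategy beats it everywhere (a1 at R3 (6>-4); a2 at R2 (-1>-3); a3 at R1 (4>-2); a4 at R1 (4>-5)).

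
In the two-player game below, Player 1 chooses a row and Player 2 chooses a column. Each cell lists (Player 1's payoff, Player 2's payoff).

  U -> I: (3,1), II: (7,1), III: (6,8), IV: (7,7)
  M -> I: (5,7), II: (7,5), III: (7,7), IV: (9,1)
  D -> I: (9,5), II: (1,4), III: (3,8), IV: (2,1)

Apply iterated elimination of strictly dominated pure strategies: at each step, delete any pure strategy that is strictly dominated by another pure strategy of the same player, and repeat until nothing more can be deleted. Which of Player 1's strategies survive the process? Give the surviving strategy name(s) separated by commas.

Player 2's strategy II is strictly dominated by III (U: 8>1, M: 7>5, D: 8>4) and is removed.
Row U is eliminated: M beats it against every remaining column (I: 5>3, III: 7>6, IV: 9>7).
For Player 2, I strictly dominates IV on the remaining rows (M: 7>1, D: 5>1); eliminate IV.
Among the remaining strategies, none is strictly dominated by another pure strategy of the same player, so the elimination stops.
Surviving strategies — Player 1: {M, D}; Player 2: {I, III}.

M, D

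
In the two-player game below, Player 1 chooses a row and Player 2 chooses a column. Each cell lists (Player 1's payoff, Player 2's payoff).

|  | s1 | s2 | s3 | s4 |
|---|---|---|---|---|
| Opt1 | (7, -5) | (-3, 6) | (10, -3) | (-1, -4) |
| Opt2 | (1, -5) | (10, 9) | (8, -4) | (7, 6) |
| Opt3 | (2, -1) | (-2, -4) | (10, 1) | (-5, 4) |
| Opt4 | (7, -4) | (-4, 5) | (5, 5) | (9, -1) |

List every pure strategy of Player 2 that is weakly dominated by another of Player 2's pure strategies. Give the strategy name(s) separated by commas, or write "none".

s1 is weakly dominated by s3 (Opt1: -3>-5, Opt2: -4>-5, Opt3: 1>-1, Opt4: 5>-4).
s2: no other strategy beats it everywhere (s1 at Opt1 (6>-5); s3 at Opt1 (6>-3); s4 at Opt1 (6>-4)).
Nothing dominates s3: s1 at Opt1 (-3>-5); s2 at Opt3 (1>-4); s4 at Opt1 (-3>-4).
Nothing dominates s4: s1 at Opt1 (-4>-5); s2 at Opt3 (4>-4); s3 at Opt2 (6>-4).

s1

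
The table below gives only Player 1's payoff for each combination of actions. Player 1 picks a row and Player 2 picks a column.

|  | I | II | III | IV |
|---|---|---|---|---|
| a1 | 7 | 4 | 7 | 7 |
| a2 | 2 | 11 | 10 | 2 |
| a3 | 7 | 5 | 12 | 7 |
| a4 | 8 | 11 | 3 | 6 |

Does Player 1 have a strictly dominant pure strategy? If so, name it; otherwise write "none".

a1 fails to dominate a2 at II (4<11).
a2 fails to dominate a1 at I (2<7).
a3 fails to dominate a1 at I (7=7).
a4 fails to dominate a1 at III (3<7).
No single strategy dominates all the others.

none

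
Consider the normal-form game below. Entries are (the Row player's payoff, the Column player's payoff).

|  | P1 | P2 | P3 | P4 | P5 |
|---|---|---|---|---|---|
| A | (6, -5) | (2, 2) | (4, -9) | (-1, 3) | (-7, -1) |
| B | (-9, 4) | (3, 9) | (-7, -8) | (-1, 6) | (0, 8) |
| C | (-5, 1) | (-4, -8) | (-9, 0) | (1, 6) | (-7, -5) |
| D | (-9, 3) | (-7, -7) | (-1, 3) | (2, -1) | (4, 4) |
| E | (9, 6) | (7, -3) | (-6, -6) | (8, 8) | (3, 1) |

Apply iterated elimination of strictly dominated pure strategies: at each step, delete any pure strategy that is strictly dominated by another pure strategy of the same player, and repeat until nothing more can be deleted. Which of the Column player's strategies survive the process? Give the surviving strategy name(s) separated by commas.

P1, P4, P5

For the Row player, E strictly dominates B on the remaining columns (P1: 9>-9, P2: 7>3, P3: -6>-7, P4: 8>-1, P5: 3>0); eliminate B.
For the Row player, E strictly dominates C on the remaining columns (P1: 9>-5, P2: 7>-4, P3: -6>-9, P4: 8>1, P5: 3>-7); eliminate C.
The Column player's strategy P2 is strictly dominated by P4 (A: 3>2, D: -1>-7, E: 8>-3) and is removed.
For the Column player, P5 strictly dominates P3 on the remaining rows (A: -1>-9, D: 4>3, E: 1>-6); eliminate P3.
The Row player's strategy A is strictly dominated by E (P1: 9>6, P4: 8>-1, P5: 3>-7) and is removed.
Among the remaining strategies, none is strictly dominated by another pure strategy of the same player, so the elimination stops.
Surviving strategies — the Row player: {D, E}; the Column player: {P1, P4, P5}.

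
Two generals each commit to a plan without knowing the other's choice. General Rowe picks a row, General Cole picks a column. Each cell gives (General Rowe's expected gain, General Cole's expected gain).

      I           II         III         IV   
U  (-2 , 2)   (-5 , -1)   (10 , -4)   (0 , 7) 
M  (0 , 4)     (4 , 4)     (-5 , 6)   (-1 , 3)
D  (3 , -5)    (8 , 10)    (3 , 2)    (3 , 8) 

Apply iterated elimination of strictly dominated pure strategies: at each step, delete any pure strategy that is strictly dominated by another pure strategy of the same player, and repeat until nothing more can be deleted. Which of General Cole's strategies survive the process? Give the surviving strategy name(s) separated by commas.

II

For General Rowe, D strictly dominates M on the remaining columns (I: 3>0, II: 8>4, III: 3>-5, IV: 3>-1); eliminate M.
Column I is eliminated: IV beats it against every remaining row (U: 7>2, D: 8>-5).
Column III is eliminated: II beats it against every remaining row (U: -1>-4, D: 10>2).
For General Rowe, D strictly dominates U on the remaining columns (II: 8>-5, IV: 3>0); eliminate U.
Column IV is eliminated: II beats it against every remaining row (D: 10>8).
Among the remaining strategies, none is strictly dominated by another pure strategy of the same player, so the elimination stops.
Surviving strategies — General Rowe: {D}; General Cole: {II}.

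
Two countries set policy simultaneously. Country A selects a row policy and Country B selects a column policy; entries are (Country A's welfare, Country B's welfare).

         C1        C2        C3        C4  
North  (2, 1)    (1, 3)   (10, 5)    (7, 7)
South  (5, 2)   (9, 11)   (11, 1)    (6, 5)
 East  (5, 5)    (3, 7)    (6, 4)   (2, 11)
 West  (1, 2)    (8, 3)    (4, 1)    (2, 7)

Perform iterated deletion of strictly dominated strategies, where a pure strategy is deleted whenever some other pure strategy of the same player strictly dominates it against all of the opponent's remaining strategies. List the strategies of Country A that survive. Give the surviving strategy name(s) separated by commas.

Row West is eliminated: South beats it against every remaining column (C1: 5>1, C2: 9>8, C3: 11>4, C4: 6>2).
For Country B, C2 strictly dominates C1 on the remaining rows (North: 3>1, South: 11>2, East: 7>5); eliminate C1.
Country A's strategy East is strictly dominated by South (C2: 9>3, C3: 11>6, C4: 6>2) and is removed.
For Country B, C4 strictly dominates C3 on the remaining rows (North: 7>5, South: 5>1); eliminate C3.
Among the remaining strategies, none is strictly dominated by another pure strategy of the same player, so the elimination stops.
Surviving strategies — Country A: {North, South}; Country B: {C2, C4}.

North, South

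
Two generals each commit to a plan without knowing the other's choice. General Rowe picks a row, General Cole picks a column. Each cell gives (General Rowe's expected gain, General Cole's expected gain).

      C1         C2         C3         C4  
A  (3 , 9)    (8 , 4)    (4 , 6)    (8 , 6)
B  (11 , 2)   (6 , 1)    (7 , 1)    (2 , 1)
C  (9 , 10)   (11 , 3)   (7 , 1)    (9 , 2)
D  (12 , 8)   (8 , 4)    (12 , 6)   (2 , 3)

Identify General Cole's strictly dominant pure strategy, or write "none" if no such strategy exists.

C1

C1 vs C2: A: 9>4, B: 2>1, C: 10>3, D: 8>4.
C1 vs C3: A: 9>6, B: 2>1, C: 10>1, D: 8>6.
C1 vs C4: A: 9>6, B: 2>1, C: 10>2, D: 8>3.
C1 strictly beats every other strategy against every opponent action, so it is strictly dominant.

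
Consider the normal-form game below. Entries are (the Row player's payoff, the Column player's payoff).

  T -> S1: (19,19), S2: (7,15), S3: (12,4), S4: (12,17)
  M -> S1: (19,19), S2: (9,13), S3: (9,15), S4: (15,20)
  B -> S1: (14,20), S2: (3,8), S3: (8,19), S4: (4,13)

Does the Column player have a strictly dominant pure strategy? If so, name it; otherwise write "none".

none

S1 fails to dominate S4 at M (19<20).
S2 fails to dominate S1 at T (15<19).
S3 fails to dominate S1 at T (4<19).
S4 fails to dominate S1 at T (17<19).
No single strategy dominates all the others.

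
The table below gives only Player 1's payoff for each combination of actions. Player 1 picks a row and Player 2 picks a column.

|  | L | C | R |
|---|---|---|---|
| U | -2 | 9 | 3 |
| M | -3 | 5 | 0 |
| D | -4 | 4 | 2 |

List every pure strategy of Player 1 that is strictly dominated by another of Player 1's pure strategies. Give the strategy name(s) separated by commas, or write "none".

M, D

U is not dominated — it holds its own against M at L (-2>-3); D at L (-2>-4).
M: dominated, since U does at least as well everywhere (L: -2>-3, C: 9>5, R: 3>0).
D: dominated, since U does at least as well everywhere (L: -2>-4, C: 9>4, R: 3>2).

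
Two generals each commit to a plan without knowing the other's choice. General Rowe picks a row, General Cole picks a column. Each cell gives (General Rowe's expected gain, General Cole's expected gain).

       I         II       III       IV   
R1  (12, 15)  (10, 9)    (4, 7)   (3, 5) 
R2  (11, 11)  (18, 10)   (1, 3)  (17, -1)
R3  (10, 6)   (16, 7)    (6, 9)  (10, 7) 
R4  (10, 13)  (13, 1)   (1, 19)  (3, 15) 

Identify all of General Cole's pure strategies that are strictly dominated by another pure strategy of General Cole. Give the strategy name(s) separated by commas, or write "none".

IV

I: no other strategy beats it everywhere (II at R1 (15>9); III at R1 (15>7); IV at R1 (15>5)).
II is not dominated — it holds its own against I at R3 (7>6); III at R1 (9>7); IV at R1 (9>5).
Nothing dominates III: I at R3 (9>6); II at R3 (9>7); IV at R1 (7>5).
IV is strictly dominated by III (R1: 7>5, R2: 3>-1, R3: 9>7, R4: 19>15).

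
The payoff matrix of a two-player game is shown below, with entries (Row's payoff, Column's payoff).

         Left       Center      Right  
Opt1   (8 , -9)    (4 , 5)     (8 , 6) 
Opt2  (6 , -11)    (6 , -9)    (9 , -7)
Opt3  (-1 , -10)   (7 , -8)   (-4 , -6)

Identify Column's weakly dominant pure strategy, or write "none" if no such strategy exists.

Right

Right vs Left: Opt1: 6>-9, Opt2: -7>-11, Opt3: -6>-10.
Right vs Center: Opt1: 6>5, Opt2: -7>-9, Opt3: -6>-8.
Right is at least as good as every other strategy against every opponent action, so it is weakly dominant.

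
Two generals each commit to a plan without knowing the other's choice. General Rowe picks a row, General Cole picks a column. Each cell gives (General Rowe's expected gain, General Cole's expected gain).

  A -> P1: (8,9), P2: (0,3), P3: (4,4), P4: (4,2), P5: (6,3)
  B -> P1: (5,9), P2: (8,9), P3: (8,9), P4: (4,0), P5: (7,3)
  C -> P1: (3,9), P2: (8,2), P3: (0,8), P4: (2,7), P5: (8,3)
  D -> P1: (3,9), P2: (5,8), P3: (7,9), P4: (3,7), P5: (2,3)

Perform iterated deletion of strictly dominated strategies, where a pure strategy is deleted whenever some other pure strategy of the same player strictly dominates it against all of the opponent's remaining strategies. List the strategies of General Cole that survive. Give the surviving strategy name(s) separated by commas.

For General Rowe, B strictly dominates D on the remaining columns (P1: 5>3, P2: 8>5, P3: 8>7, P4: 4>3, P5: 7>2); eliminate D.
Column P4 is eliminated: P1 beats it against every remaining row (A: 9>2, B: 9>0, C: 9>7).
For General Cole, P1 strictly dominates P5 on the remaining rows (A: 9>3, B: 9>3, C: 9>3); eliminate P5.
Among the remaining strategies, none is strictly dominated by another pure strategy of the same player, so the elimination stops.
Surviving strategies — General Rowe: {A, B, C}; General Cole: {P1, P2, P3}.

P1, P2, P3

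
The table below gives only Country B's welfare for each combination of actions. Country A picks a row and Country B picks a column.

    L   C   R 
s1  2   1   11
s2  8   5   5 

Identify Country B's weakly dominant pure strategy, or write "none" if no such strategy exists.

none

L fails to dominate R at s1 (2<11).
C fails to dominate L at s1 (1<2).
R fails to dominate L at s2 (5<8).
No single strategy dominates all the others.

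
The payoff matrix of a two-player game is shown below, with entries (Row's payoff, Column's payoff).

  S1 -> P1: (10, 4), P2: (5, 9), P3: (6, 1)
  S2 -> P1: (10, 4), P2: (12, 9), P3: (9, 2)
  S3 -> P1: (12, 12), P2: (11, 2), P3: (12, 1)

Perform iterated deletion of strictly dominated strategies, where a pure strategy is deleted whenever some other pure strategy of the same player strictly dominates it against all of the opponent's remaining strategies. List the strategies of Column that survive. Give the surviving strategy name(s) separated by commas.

Row's strategy S1 is strictly dominated by S3 (P1: 12>10, P2: 11>5, P3: 12>6) and is removed.
For Column, P1 strictly dominates P3 on the remaining rows (S2: 4>2, S3: 12>1); eliminate P3.
Among the remaining strategies, none is strictly dominated by another pure strategy of the same player, so the elimination stops.
Surviving strategies — Row: {S2, S3}; Column: {P1, P2}.

P1, P2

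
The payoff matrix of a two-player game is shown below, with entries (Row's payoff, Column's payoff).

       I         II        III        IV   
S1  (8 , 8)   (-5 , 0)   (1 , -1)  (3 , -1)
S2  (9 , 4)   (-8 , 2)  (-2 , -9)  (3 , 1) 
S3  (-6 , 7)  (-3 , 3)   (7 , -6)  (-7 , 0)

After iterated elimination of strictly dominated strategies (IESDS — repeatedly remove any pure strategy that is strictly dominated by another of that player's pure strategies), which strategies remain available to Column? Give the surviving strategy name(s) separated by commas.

I

For Column, I strictly dominates II on the remaining rows (S1: 8>0, S2: 4>2, S3: 7>3); eliminate II.
Column III is eliminated: I beats it against every remaining row (S1: 8>-1, S2: 4>-9, S3: 7>-6).
For Row, S1 strictly dominates S3 on the remaining columns (I: 8>-6, IV: 3>-7); eliminate S3.
Column's strategy IV is strictly dominated by I (S1: 8>-1, S2: 4>1) and is removed.
Row's strategy S1 is strictly dominated by S2 (I: 9>8) and is removed.
Among the remaining strategies, none is strictly dominated by another pure strategy of the same player, so the elimination stops.
Surviving strategies — Row: {S2}; Column: {I}.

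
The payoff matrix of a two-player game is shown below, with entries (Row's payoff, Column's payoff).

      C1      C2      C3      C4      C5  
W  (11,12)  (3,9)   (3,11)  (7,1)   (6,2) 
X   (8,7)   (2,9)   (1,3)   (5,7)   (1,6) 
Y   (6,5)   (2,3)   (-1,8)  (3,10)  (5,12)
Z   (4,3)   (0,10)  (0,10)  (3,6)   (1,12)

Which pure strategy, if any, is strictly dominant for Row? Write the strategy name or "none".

W vs X: C1: 11>8, C2: 3>2, C3: 3>1, C4: 7>5, C5: 6>1.
W vs Y: C1: 11>6, C2: 3>2, C3: 3>-1, C4: 7>3, C5: 6>5.
W vs Z: C1: 11>4, C2: 3>0, C3: 3>0, C4: 7>3, C5: 6>1.
W strictly beats every other strategy against every opponent action, so it is strictly dominant.

W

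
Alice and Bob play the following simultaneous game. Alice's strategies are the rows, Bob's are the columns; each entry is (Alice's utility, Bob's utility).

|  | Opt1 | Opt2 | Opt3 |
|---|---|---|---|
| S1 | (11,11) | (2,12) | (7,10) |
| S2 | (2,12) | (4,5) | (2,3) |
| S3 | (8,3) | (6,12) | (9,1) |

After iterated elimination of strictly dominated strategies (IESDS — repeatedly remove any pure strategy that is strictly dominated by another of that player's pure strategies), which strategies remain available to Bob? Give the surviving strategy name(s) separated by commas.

Opt2

Alice's strategy S2 is strictly dominated by S3 (Opt1: 8>2, Opt2: 6>4, Opt3: 9>2) and is removed.
Column Opt1 is eliminated: Opt2 beats it against every remaining row (S1: 12>11, S3: 12>3).
Row S1 is eliminated: S3 beats it against every remaining column (Opt2: 6>2, Opt3: 9>7).
Column Opt3 is eliminated: Opt2 beats it against every remaining row (S3: 12>1).
Among the remaining strategies, none is strictly dominated by another pure strategy of the same player, so the elimination stops.
Surviving strategies — Alice: {S3}; Bob: {Opt2}.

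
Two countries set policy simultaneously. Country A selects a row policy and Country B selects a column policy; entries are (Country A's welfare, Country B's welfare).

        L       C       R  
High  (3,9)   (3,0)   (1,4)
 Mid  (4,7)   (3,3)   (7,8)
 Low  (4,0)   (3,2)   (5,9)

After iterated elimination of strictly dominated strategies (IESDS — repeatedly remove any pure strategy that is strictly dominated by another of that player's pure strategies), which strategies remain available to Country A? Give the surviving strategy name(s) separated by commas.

For Country B, R strictly dominates C on the remaining rows (High: 4>0, Mid: 8>3, Low: 9>2); eliminate C.
For Country A, Mid strictly dominates High on the remaining columns (L: 4>3, R: 7>1); eliminate High.
For Country B, R strictly dominates L on the remaining rows (Mid: 8>7, Low: 9>0); eliminate L.
Row Low is eliminated: Mid beats it against every remaining column (R: 7>5).
Among the remaining strategies, none is strictly dominated by another pure strategy of the same player, so the elimination stops.
Surviving strategies — Country A: {Mid}; Country B: {R}.

Mid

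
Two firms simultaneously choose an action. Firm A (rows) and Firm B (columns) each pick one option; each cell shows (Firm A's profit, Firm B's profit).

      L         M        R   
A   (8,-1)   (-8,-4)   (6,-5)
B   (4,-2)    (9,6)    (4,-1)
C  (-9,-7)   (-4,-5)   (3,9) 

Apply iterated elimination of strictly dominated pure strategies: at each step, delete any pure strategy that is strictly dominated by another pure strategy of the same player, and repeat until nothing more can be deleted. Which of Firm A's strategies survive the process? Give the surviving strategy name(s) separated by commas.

A, B

For Firm A, B strictly dominates C on the remaining columns (L: 4>-9, M: 9>-4, R: 4>3); eliminate C.
For Firm B, M strictly dominates R on the remaining rows (A: -4>-5, B: 6>-1); eliminate R.
Among the remaining strategies, none is strictly dominated by another pure strategy of the same player, so the elimination stops.
Surviving strategies — Firm A: {A, B}; Firm B: {L, M}.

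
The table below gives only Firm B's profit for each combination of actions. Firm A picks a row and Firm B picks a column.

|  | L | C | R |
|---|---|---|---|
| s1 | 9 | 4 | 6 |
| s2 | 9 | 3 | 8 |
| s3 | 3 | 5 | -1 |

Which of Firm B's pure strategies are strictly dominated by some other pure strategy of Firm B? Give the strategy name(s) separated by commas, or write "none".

Nothing dominates L: C at s1 (9>4); R at s1 (9>6).
C is not dominated — it holds its own against L at s3 (5>3); R at s3 (5>-1).
R: dominated, since L does at least as well everywhere (s1: 9>6, s2: 9>8, s3: 3>-1).

R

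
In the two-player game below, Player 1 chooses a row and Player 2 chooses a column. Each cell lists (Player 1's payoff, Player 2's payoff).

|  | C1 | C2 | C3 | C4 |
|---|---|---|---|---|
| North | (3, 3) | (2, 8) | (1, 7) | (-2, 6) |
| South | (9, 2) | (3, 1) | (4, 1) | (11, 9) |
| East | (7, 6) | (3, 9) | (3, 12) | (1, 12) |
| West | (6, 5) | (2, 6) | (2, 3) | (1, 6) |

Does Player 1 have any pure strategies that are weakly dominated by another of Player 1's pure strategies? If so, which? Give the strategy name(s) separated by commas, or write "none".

North, East, West

North: dominated, since South does at least as well everywhere (C1: 9>3, C2: 3>2, C3: 4>1, C4: 11>-2).
Nothing dominates South: North at C1 (9>3); East at C1 (9>7); West at C1 (9>6).
East is weakly dominated by South (C1: 9>7, C2: 3=3, C3: 4>3, C4: 11>1).
West: dominated, since South does at least as well everywhere (C1: 9>6, C2: 3>2, C3: 4>2, C4: 11>1).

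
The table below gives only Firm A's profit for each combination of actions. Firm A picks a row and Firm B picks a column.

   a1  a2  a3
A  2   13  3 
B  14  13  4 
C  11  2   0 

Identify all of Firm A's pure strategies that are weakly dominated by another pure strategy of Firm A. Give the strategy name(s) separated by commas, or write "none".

A, C

A: dominated, since B does at least as well everywhere (a1: 14>2, a2: 13=13, a3: 4>3).
B: no other strategy beats it everywhere (A at a1 (14>2); C at a1 (14>11)).
C is weakly dominated by B (a1: 14>11, a2: 13>2, a3: 4>0).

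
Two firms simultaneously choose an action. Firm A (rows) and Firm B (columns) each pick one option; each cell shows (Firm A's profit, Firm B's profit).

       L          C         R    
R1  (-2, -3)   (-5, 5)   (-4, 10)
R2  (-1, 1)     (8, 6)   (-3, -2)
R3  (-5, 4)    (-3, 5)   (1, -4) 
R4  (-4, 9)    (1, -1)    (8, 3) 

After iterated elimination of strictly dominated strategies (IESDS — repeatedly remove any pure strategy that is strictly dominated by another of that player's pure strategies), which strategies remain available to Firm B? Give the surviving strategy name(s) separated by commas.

C

Row R1 is eliminated: R2 beats it against every remaining column (L: -1>-2, C: 8>-5, R: -3>-4).
Firm A's strategy R3 is strictly dominated by R4 (L: -4>-5, C: 1>-3, R: 8>1) and is removed.
Firm B's strategy R is strictly dominated by L (R2: 1>-2, R4: 9>3) and is removed.
Row R4 is eliminated: R2 beats it against every remaining column (L: -1>-4, C: 8>1).
Firm B's strategy L is strictly dominated by C (R2: 6>1) and is removed.
Among the remaining strategies, none is strictly dominated by another pure strategy of the same player, so the elimination stops.
Surviving strategies — Firm A: {R2}; Firm B: {C}.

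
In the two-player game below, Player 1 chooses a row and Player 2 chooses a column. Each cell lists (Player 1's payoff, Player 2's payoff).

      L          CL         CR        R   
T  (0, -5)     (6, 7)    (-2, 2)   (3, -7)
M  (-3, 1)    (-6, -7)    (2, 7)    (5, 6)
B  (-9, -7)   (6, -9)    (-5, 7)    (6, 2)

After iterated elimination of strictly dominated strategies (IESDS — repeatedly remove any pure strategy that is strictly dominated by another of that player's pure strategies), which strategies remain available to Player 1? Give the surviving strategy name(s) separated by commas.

Column L is eliminated: CR beats it against every remaining row (T: 2>-5, M: 7>1, B: 7>-7).
For Player 2, CR strictly dominates R on the remaining rows (T: 2>-7, M: 7>6, B: 7>2); eliminate R.
Among the remaining strategies, none is strictly dominated by another pure strategy of the same player, so the elimination stops.
Surviving strategies — Player 1: {T, M, B}; Player 2: {CL, CR}.

T, M, B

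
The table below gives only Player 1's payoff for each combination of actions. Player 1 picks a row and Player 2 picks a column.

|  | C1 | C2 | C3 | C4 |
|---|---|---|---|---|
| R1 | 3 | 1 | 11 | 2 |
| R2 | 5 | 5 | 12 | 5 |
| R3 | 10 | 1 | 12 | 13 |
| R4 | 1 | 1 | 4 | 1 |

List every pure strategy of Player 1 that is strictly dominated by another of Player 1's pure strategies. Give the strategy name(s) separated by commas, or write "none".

R1, R4

R1: dominated, since R2 does at least as well everywhere (C1: 5>3, C2: 5>1, C3: 12>11, C4: 5>2).
Nothing dominates R2: R1 at C1 (5>3); R3 at C2 (5>1); R4 at C1 (5>1).
R3 is not dominated — it holds its own against R1 at C1 (10>3); R2 at C1 (10>5); R4 at C1 (10>1).
R4: dominated, since R2 does at least as well everywhere (C1: 5>1, C2: 5>1, C3: 12>4, C4: 5>1).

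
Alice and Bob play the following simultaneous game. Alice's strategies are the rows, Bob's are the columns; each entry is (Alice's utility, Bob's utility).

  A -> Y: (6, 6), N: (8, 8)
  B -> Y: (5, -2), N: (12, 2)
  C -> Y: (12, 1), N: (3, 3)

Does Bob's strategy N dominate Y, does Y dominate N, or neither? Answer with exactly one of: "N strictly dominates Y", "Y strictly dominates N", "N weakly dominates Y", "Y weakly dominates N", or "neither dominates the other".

N strictly dominates Y

Compare N to Y across each choice by Alice: A: 8>6, B: 2>-2, C: 3>1.
N gives a strictly higher payoff against each choice by Alice, so N strictly dominates Y.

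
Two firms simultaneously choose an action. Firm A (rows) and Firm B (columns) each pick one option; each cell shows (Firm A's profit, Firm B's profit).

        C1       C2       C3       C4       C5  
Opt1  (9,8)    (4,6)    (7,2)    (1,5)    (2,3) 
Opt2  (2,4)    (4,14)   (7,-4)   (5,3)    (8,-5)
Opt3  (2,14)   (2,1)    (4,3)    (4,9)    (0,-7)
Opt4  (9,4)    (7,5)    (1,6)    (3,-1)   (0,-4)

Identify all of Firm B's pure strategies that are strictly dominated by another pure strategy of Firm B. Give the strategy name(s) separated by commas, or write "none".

C1 is not dominated — it holds its own against C2 at Opt1 (8>6); C3 at Opt1 (8>2); C4 at Opt1 (8>5); C5 at Opt1 (8>3).
C2 is not dominated — it holds its own against C1 at Opt2 (14>4); C3 at Opt1 (6>2); C4 at Opt1 (6>5); C5 at Opt1 (6>3).
Nothing dominates C3: C1 at Opt4 (6>4); C2 at Opt3 (3>1); C4 at Opt4 (6>-1); C5 at Opt2 (-4>-5).
C4: dominated, since C1 does at least as well everywhere (Opt1: 8>5, Opt2: 4>3, Opt3: 14>9, Opt4: 4>-1).
C1 strictly dominates C5 — Opt1: 8>3, Opt2: 4>-5, Opt3: 14>-7, Opt4: 4>-4.

C4, C5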